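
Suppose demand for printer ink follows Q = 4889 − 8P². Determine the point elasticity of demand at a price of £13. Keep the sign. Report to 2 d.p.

At P = 13, Q = 3537.
dQ/dP = −16P = -208.
ε = (dQ/dP)(P/Q) = (-208)(13/3537).

-0.76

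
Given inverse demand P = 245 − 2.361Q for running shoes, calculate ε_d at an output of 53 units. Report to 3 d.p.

At Q = 53, P = 245 − 2.361(53) = 119.87.
dP/dQ = −2.361, so dQ/dP = 1/(−2.361) = -0.424.
ε = (dQ/dP)(P/Q) = (-0.424)(119.87/53).

-0.958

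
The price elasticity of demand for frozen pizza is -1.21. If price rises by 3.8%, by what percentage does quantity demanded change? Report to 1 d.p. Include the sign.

-4.6%

%ΔQ ≈ ε × %ΔP = (-1.21)(3.8%) = -4.60%.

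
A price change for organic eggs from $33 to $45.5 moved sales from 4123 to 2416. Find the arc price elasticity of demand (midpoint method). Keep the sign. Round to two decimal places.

-1.64

ΔQ = 2416 − 4123 = -1707; ΔP = 45.5 − 33 = 12.5.
Midpoints: P̄ = 39.25, Q̄ = 3269.5.
ε = (ΔQ/ΔP)(P̄/Q̄) = (-1707/12.5)(39.25/3269.5).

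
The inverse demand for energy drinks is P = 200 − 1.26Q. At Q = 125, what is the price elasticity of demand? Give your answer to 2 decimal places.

At Q = 125, P = 200 − 1.26(125) = 42.50.
dP/dQ = −1.26, so dQ/dP = 1/(−1.26) = -0.794.
ε = (dQ/dP)(P/Q) = (-0.794)(42.50/125).

-0.27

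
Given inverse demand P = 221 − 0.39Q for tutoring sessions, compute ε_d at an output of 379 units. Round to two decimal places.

At Q = 379, P = 221 − 0.39(379) = 73.19.
dP/dQ = −0.39, so dQ/dP = 1/(−0.39) = -2.564.
ε = (dQ/dP)(P/Q) = (-2.564)(73.19/379).

-0.50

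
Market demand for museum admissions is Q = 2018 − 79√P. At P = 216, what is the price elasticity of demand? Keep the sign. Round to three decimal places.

-0.677

At P = 216, Q = 856.942.
dQ/dP = −79/(2√P) = -2.688.
ε = (dQ/dP)(P/Q) = (-2.688)(216/856.942).
|ε| < 1, so demand is inelastic at this price.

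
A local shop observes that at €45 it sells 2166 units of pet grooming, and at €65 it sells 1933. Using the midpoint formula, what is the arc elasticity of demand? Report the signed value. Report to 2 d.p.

ΔQ = 1933 − 2166 = -233; ΔP = 65 − 45 = 20.
Midpoints: P̄ = 55.00, Q̄ = 2049.5.
ε = (ΔQ/ΔP)(P̄/Q̄) = (-233/20)(55.00/2049.5).

-0.31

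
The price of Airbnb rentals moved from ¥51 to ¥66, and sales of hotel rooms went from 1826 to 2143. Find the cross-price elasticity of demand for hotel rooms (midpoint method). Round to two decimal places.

ΔQ_x = 2143 − 1826 = 317; ΔP_y = 66 − 51 = 15.
Midpoints: P̄_y = 58.50, Q̄_x = 1984.5.
ε_xy = (ΔQ_x/ΔP_y)(P̄_y/Q̄_x) = (317/15)(58.50/1984.5).
ε_xy > 0, so the goods are substitutes.

0.62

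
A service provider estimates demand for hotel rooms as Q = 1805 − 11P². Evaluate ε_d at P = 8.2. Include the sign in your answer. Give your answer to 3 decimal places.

-1.389

At P = 8.2, Q = 1065.360.
dQ/dP = −22P = -180.400.
ε = (dQ/dP)(P/Q) = (-180.400)(8.2/1065.360).
|ε| > 1, so demand is elastic at this price.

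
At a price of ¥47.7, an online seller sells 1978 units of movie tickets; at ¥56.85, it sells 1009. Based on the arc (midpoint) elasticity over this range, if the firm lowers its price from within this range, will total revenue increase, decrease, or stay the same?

Arc ε = (-969/9.15)(52.28/1493.5) ≈ -3.707.
|ε| = 3.71 > 1, so demand is elastic. A price cut therefore raises total revenue.

increase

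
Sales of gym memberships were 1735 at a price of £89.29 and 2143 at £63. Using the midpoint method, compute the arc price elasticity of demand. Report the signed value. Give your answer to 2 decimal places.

ΔQ = 2143 − 1735 = 408; ΔP = 63 − 89.29 = -26.29.
Midpoints: P̄ = 76.15, Q̄ = 1939.0.
ε = (ΔQ/ΔP)(P̄/Q̄) = (408/-26.29)(76.15/1939.0).

-0.61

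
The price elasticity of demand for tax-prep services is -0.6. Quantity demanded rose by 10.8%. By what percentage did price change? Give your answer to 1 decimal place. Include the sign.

%ΔP ≈ %ΔQ / ε = (10.8%)/(-0.6) = -18.00%.

-18.0%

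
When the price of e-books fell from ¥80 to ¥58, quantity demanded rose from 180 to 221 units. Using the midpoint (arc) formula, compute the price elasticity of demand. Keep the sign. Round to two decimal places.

ΔQ = 221 − 180 = 41; ΔP = 58 − 80 = -22.
Midpoints: P̄ = 69.00, Q̄ = 200.5.
ε = (ΔQ/ΔP)(P̄/Q̄) = (41/-22)(69.00/200.5).

-0.64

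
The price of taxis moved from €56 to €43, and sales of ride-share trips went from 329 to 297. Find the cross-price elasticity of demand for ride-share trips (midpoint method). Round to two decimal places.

0.39

ΔQ_x = 297 − 329 = -32; ΔP_y = 43 − 56 = -13.
Midpoints: P̄_y = 49.50, Q̄_x = 313.0.
ε_xy = (ΔQ_x/ΔP_y)(P̄_y/Q̄_x) = (-32/-13)(49.50/313.0).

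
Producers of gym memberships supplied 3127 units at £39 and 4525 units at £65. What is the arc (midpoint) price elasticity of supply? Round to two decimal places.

0.73

ΔQ = 4525 − 3127 = 1398; ΔP = 65 − 39 = 26.
Midpoints: P̄ = 52.00, Q̄ = 3826.0.
ε_s = (ΔQ/ΔP)(P̄/Q̄) = (1398/26)(52.00/3826.0).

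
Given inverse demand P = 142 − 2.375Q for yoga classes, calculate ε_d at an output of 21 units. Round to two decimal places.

At Q = 21, P = 142 − 2.375(21) = 92.12.
dP/dQ = −2.375, so dQ/dP = 1/(−2.375) = -0.421.
ε = (dQ/dP)(P/Q) = (-0.421)(92.12/21).

-1.85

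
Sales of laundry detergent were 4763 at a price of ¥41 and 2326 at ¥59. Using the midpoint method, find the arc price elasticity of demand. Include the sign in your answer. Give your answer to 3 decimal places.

ΔQ = 2326 − 4763 = -2437; ΔP = 59 − 41 = 18.
Midpoints: P̄ = 50.00, Q̄ = 3544.5.
ε = (ΔQ/ΔP)(P̄/Q̄) = (-2437/18)(50.00/3544.5).

-1.910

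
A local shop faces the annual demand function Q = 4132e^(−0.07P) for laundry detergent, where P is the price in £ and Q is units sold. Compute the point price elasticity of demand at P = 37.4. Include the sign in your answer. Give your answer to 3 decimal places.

-2.618

At P = 37.4, Q = 301.424.
dQ/dP = −0.07·4132e^(−0.07P) = −0.07Q = -21.100.
ε = (dQ/dP)(P/Q) = (-21.100)(37.4/301.424).
|ε| > 1, so demand is elastic at this price.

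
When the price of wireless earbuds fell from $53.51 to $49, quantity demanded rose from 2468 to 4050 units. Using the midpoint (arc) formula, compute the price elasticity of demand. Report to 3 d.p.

-5.517

ΔQ = 4050 − 2468 = 1582; ΔP = 49 − 53.51 = -4.51.
Midpoints: P̄ = 51.25, Q̄ = 3259.0.
ε = (ΔQ/ΔP)(P̄/Q̄) = (1582/-4.51)(51.25/3259.0).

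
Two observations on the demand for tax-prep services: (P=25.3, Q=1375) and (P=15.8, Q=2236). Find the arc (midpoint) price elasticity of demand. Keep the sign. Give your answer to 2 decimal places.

ΔQ = 2236 − 1375 = 861; ΔP = 15.8 − 25.3 = -9.5.
Midpoints: P̄ = 20.55, Q̄ = 1805.5.
ε = (ΔQ/ΔP)(P̄/Q̄) = (861/-9.5)(20.55/1805.5).

-1.03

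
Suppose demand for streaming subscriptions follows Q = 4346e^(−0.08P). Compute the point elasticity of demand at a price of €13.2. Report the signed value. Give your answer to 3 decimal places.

-1.056

At P = 13.2, Q = 1511.732.
dQ/dP = −0.08·4346e^(−0.08P) = −0.08Q = -120.939.
ε = (dQ/dP)(P/Q) = (-120.939)(13.2/1511.732).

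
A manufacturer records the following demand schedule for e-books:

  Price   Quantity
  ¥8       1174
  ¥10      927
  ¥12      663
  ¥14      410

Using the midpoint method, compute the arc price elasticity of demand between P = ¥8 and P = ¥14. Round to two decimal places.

-1.77

At P = 8, Q = 1174; at P = 14, Q = 410.
ΔQ = -764, ΔP = 6. Midpoints: P̄ = 11.00, Q̄ = 792.0.
ε = (ΔQ/ΔP)(P̄/Q̄) = (-764/6)(11.00/792.0).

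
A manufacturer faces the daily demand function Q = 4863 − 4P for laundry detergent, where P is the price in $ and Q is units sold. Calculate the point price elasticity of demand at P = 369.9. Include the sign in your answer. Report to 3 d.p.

At P = 369.9, Q = 3383.400.
dQ/dP = −4.
ε = (dQ/dP)(P/Q) = (-4)(369.9/3383.400).

-0.437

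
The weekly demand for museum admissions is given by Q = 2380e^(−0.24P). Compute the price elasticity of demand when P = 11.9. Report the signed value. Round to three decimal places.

At P = 11.9, Q = 136.846.
dQ/dP = −0.24·2380e^(−0.24P) = −0.24Q = -32.843.
ε = (dQ/dP)(P/Q) = (-32.843)(11.9/136.846).
|ε| > 1, so demand is elastic at this price.

-2.856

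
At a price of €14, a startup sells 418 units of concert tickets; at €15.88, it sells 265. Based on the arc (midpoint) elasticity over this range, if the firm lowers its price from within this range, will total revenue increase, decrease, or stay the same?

increase

Arc ε = (-153/1.88)(14.94/341.5) ≈ -3.560.
|ε| = 3.56 > 1, so demand is elastic. A price cut therefore raises total revenue.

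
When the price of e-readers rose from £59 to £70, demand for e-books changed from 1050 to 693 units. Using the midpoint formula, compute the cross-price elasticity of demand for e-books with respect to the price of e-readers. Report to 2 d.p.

-2.40

ΔQ_x = 693 − 1050 = -357; ΔP_y = 70 − 59 = 11.
Midpoints: P̄_y = 64.50, Q̄_x = 871.5.
ε_xy = (ΔQ_x/ΔP_y)(P̄_y/Q̄_x) = (-357/11)(64.50/871.5).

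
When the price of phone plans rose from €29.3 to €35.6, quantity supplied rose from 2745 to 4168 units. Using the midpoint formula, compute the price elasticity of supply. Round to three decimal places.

2.121

ΔQ = 4168 − 2745 = 1423; ΔP = 35.6 − 29.3 = 6.3.
Midpoints: P̄ = 32.45, Q̄ = 3456.5.
ε_s = (ΔQ/ΔP)(P̄/Q̄) = (1423/6.3)(32.45/3456.5).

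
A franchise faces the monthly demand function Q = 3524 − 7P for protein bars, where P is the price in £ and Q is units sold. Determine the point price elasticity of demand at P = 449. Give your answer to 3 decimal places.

At P = 449, Q = 381.
dQ/dP = −7.
ε = (dQ/dP)(P/Q) = (-7)(449/381).

-8.249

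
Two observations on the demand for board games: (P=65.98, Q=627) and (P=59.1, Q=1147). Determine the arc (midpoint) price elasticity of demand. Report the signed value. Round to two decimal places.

-5.33

ΔQ = 1147 − 627 = 520; ΔP = 59.1 − 65.98 = -6.88.
Midpoints: P̄ = 62.54, Q̄ = 887.0.
ε = (ΔQ/ΔP)(P̄/Q̄) = (520/-6.88)(62.54/887.0).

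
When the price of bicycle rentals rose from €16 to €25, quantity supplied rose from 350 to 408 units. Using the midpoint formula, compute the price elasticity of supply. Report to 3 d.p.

0.349

ΔQ = 408 − 350 = 58; ΔP = 25 − 16 = 9.
Midpoints: P̄ = 20.50, Q̄ = 379.0.
ε_s = (ΔQ/ΔP)(P̄/Q̄) = (58/9)(20.50/379.0).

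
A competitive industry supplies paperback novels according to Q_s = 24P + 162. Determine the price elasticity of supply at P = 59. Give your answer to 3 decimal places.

0.897

At P = 59, Q_s = 1578.
dQ_s/dP = 24.
ε_s = (dQ_s/dP)(P/Q_s) = (24)(59/1578).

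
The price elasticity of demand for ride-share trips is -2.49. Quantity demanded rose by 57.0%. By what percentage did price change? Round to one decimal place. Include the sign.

%ΔP ≈ %ΔQ / ε = (57.0%)/(-2.49) = -22.89%.

-22.9%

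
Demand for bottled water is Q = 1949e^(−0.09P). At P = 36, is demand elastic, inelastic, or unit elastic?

elastic

Q = 76.330, dQ/dP = -6.870.
ε = (dQ/dP)(P/Q) ≈ -3.240.
|ε| = 3.24 > 1.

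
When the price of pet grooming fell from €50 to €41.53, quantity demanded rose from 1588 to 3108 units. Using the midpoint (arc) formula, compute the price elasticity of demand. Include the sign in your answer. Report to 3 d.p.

-3.498

ΔQ = 3108 − 1588 = 1520; ΔP = 41.53 − 50 = -8.47.
Midpoints: P̄ = 45.77, Q̄ = 2348.0.
ε = (ΔQ/ΔP)(P̄/Q̄) = (1520/-8.47)(45.77/2348.0).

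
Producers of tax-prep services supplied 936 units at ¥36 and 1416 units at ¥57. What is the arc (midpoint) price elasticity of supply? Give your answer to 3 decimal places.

0.904

ΔQ = 1416 − 936 = 480; ΔP = 57 − 36 = 21.
Midpoints: P̄ = 46.50, Q̄ = 1176.0.
ε_s = (ΔQ/ΔP)(P̄/Q̄) = (480/21)(46.50/1176.0).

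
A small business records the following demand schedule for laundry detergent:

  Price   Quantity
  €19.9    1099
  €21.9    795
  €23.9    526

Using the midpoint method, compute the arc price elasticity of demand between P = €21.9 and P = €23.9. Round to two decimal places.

At P = 21.9, Q = 795; at P = 23.9, Q = 526.
ΔQ = -269, ΔP = 2.0. Midpoints: P̄ = 22.90, Q̄ = 660.5.
ε = (ΔQ/ΔP)(P̄/Q̄) = (-269/2.0)(22.90/660.5).

-4.66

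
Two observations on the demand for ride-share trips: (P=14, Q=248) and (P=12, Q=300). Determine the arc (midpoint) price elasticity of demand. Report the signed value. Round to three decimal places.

-1.234

ΔQ = 300 − 248 = 52; ΔP = 12 − 14 = -2.
Midpoints: P̄ = 13.00, Q̄ = 274.0.
ε = (ΔQ/ΔP)(P̄/Q̄) = (52/-2)(13.00/274.0).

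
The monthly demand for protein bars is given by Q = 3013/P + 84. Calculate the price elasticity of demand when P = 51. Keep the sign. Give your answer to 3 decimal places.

-0.413

At P = 51, Q = 143.078.
dQ/dP = −3013/P² = -1.158.
ε = (dQ/dP)(P/Q) = (-1.158)(51/143.078).
|ε| < 1, so demand is inelastic at this price.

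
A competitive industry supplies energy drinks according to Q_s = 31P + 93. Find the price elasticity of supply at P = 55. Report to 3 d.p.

0.948

At P = 55, Q_s = 1798.
dQ_s/dP = 31.
ε_s = (dQ_s/dP)(P/Q_s) = (31)(55/1798).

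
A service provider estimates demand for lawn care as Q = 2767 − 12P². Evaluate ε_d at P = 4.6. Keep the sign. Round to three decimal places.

-0.202

At P = 4.6, Q = 2513.080.
dQ/dP = −24P = -110.400.
ε = (dQ/dP)(P/Q) = (-110.400)(4.6/2513.080).
|ε| < 1, so demand is inelastic at this price.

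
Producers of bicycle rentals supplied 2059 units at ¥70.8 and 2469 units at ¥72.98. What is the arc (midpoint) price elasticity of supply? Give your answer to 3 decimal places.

ΔQ = 2469 − 2059 = 410; ΔP = 72.98 − 70.8 = 2.18.
Midpoints: P̄ = 71.89, Q̄ = 2264.0.
ε_s = (ΔQ/ΔP)(P̄/Q̄) = (410/2.18)(71.89/2264.0).

5.972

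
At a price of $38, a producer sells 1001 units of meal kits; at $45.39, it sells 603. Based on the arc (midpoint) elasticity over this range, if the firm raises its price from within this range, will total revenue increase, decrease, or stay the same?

Arc ε = (-398/7.39)(41.70/802.0) ≈ -2.800.
|ε| = 2.80 > 1, so demand is elastic. A price rise therefore reduces total revenue.

decrease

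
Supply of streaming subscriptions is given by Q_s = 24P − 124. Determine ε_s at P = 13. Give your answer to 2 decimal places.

At P = 13, Q_s = 188.
dQ_s/dP = 24.
ε_s = (dQ_s/dP)(P/Q_s) = (24)(13/188).

1.66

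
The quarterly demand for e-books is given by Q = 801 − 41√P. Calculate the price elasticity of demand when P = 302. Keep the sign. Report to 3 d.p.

At P = 302, Q = 88.496.
dQ/dP = −41/(2√P) = -1.180.
ε = (dQ/dP)(P/Q) = (-1.180)(302/88.496).
|ε| > 1, so demand is elastic at this price.

-4.026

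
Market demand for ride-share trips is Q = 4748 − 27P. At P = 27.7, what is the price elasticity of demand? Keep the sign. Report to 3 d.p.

-0.187

At P = 27.7, Q = 4000.100.
dQ/dP = −27.
ε = (dQ/dP)(P/Q) = (-27)(27.7/4000.100).
|ε| < 1, so demand is inelastic at this price.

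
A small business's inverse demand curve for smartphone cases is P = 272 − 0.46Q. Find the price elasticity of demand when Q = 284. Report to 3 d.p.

At Q = 284, P = 272 − 0.46(284) = 141.36.
dP/dQ = −0.46, so dQ/dP = 1/(−0.46) = -2.174.
ε = (dQ/dP)(P/Q) = (-2.174)(141.36/284).

-1.082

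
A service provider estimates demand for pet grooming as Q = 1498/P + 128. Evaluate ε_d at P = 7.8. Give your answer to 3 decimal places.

At P = 7.8, Q = 320.051.
dQ/dP = −1498/P² = -24.622.
ε = (dQ/dP)(P/Q) = (-24.622)(7.8/320.051).

-0.600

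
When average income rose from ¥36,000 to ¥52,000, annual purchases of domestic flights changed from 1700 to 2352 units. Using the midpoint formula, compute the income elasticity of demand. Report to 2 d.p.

0.88

ΔQ = 652, ΔI = 16000. Midpoints: Ī = 44,000, Q̄ = 2026.0.
ε_I = (ΔQ/ΔI)(Ī/Q̄) = (652/16000)(44000/2026.0).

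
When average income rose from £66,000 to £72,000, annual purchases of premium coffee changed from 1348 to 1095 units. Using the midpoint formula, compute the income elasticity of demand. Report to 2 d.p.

ΔQ = -253, ΔI = 6000. Midpoints: Ī = 69,000, Q̄ = 1221.5.
ε_I = (ΔQ/ΔI)(Ī/Q̄) = (-253/6000)(69000/1221.5).

-2.38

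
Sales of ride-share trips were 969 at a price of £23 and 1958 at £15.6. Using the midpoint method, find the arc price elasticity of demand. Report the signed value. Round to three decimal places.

ΔQ = 1958 − 969 = 989; ΔP = 15.6 − 23 = -7.4.
Midpoints: P̄ = 19.30, Q̄ = 1463.5.
ε = (ΔQ/ΔP)(P̄/Q̄) = (989/-7.4)(19.30/1463.5).

-1.763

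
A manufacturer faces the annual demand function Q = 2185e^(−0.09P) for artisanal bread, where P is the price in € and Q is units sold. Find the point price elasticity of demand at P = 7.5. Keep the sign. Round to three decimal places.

At P = 7.5, Q = 1112.507.
dQ/dP = −0.09·2185e^(−0.09P) = −0.09Q = -100.126.
ε = (dQ/dP)(P/Q) = (-100.126)(7.5/1112.507).
|ε| < 1, so demand is inelastic at this price.

-0.675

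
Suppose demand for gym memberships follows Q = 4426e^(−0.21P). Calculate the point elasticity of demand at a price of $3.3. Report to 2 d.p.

At P = 3.3, Q = 2213.326.
dQ/dP = −0.21·4426e^(−0.21P) = −0.21Q = -464.798.
ε = (dQ/dP)(P/Q) = (-464.798)(3.3/2213.326).

-0.69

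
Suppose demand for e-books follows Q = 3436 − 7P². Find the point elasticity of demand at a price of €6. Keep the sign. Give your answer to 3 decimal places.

-0.158

At P = 6, Q = 3184.
dQ/dP = −14P = -84.
ε = (dQ/dP)(P/Q) = (-84)(6/3184).
|ε| < 1, so demand is inelastic at this price.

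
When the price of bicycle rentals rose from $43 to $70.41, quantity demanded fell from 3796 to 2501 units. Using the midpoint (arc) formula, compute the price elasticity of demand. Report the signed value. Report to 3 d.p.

ΔQ = 2501 − 3796 = -1295; ΔP = 70.41 − 43 = 27.41.
Midpoints: P̄ = 56.70, Q̄ = 3148.5.
ε = (ΔQ/ΔP)(P̄/Q̄) = (-1295/27.41)(56.70/3148.5).

-0.851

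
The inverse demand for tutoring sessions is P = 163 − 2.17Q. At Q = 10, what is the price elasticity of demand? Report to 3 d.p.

At Q = 10, P = 163 − 2.17(10) = 141.30.
dP/dQ = −2.17, so dQ/dP = 1/(−2.17) = -0.461.
ε = (dQ/dP)(P/Q) = (-0.461)(141.30/10).

-6.512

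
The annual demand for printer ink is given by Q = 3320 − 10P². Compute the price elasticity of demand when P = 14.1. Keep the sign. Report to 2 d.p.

At P = 14.1, Q = 1331.900.
dQ/dP = −20P = -282.
ε = (dQ/dP)(P/Q) = (-282)(14.1/1331.900).
|ε| > 1, so demand is elastic at this price.

-2.99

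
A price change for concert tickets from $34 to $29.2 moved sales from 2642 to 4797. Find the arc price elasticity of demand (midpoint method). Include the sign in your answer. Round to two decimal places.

ΔQ = 4797 − 2642 = 2155; ΔP = 29.2 − 34 = -4.8.
Midpoints: P̄ = 31.60, Q̄ = 3719.5.
ε = (ΔQ/ΔP)(P̄/Q̄) = (2155/-4.8)(31.60/3719.5).

-3.81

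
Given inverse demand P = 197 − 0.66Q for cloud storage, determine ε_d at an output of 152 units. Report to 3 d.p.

-0.964

At Q = 152, P = 197 − 0.66(152) = 96.68.
dP/dQ = −0.66, so dQ/dP = 1/(−0.66) = -1.515.
ε = (dQ/dP)(P/Q) = (-1.515)(96.68/152).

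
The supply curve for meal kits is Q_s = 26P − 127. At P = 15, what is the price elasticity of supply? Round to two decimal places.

At P = 15, Q_s = 263.
dQ_s/dP = 26.
ε_s = (dQ_s/dP)(P/Q_s) = (26)(15/263).

1.48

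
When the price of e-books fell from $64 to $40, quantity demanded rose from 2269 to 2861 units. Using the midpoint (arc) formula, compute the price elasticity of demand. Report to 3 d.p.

ΔQ = 2861 − 2269 = 592; ΔP = 40 − 64 = -24.
Midpoints: P̄ = 52.00, Q̄ = 2565.0.
ε = (ΔQ/ΔP)(P̄/Q̄) = (592/-24)(52.00/2565.0).

-0.500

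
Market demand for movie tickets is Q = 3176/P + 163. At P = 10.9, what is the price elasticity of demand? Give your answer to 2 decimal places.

-0.64

At P = 10.9, Q = 454.376.
dQ/dP = −3176/P² = -26.732.
ε = (dQ/dP)(P/Q) = (-26.732)(10.9/454.376).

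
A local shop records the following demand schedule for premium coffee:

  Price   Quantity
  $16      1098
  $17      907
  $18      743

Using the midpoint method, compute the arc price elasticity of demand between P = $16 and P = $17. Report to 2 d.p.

-3.14

At P = 16, Q = 1098; at P = 17, Q = 907.
ΔQ = -191, ΔP = 1. Midpoints: P̄ = 16.50, Q̄ = 1002.5.
ε = (ΔQ/ΔP)(P̄/Q̄) = (-191/1)(16.50/1002.5).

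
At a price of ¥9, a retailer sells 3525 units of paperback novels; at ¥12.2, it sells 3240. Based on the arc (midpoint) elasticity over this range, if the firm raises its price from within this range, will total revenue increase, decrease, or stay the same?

Arc ε = (-285/3.2)(10.60/3382.5) ≈ -0.279.
|ε| = 0.28 < 1, so demand is inelastic. A price rise therefore raises total revenue.

increase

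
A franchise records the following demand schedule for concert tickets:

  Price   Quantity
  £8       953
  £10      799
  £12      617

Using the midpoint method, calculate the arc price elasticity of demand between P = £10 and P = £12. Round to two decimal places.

At P = 10, Q = 799; at P = 12, Q = 617.
ΔQ = -182, ΔP = 2. Midpoints: P̄ = 11.00, Q̄ = 708.0.
ε = (ΔQ/ΔP)(P̄/Q̄) = (-182/2)(11.00/708.0).

-1.41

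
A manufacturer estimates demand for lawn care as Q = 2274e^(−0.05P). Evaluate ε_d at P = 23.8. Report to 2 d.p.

At P = 23.8, Q = 691.799.
dQ/dP = −0.05·2274e^(−0.05P) = −0.05Q = -34.590.
ε = (dQ/dP)(P/Q) = (-34.590)(23.8/691.799).

-1.19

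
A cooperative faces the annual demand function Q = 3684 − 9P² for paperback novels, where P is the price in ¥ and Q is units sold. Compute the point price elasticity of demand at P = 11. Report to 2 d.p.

-0.84

At P = 11, Q = 2595.
dQ/dP = −18P = -198.
ε = (dQ/dP)(P/Q) = (-198)(11/2595).
|ε| < 1, so demand is inelastic at this price.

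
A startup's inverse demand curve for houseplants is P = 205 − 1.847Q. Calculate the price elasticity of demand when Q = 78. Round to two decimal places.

-0.42

At Q = 78, P = 205 − 1.847(78) = 60.93.
dP/dQ = −1.847, so dQ/dP = 1/(−1.847) = -0.541.
ε = (dQ/dP)(P/Q) = (-0.541)(60.93/78).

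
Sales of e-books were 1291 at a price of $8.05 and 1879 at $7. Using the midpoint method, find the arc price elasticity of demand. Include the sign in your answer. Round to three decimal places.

ΔQ = 1879 − 1291 = 588; ΔP = 7 − 8.05 = -1.05.
Midpoints: P̄ = 7.53, Q̄ = 1585.0.
ε = (ΔQ/ΔP)(P̄/Q̄) = (588/-1.05)(7.53/1585.0).

-2.659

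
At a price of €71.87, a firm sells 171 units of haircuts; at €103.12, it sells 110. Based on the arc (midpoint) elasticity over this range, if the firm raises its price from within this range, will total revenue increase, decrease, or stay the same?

Arc ε = (-61/31.25)(87.50/140.5) ≈ -1.216.
|ε| = 1.22 > 1, so demand is elastic. A price rise therefore reduces total revenue.

decrease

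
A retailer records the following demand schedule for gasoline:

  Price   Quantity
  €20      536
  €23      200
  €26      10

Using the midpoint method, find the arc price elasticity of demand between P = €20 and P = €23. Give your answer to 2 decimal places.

-6.54

At P = 20, Q = 536; at P = 23, Q = 200.
ΔQ = -336, ΔP = 3. Midpoints: P̄ = 21.50, Q̄ = 368.0.
ε = (ΔQ/ΔP)(P̄/Q̄) = (-336/3)(21.50/368.0).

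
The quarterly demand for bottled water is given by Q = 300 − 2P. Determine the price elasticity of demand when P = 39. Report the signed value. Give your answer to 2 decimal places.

At P = 39, Q = 222.
dQ/dP = −2.
ε = (dQ/dP)(P/Q) = (-2)(39/222).

-0.35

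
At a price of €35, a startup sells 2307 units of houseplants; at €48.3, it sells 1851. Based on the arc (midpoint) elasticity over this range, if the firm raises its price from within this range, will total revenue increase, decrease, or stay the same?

increase

Arc ε = (-456/13.3)(41.65/2079.0) ≈ -0.687.
|ε| = 0.69 < 1, so demand is inelastic. A price rise therefore raises total revenue.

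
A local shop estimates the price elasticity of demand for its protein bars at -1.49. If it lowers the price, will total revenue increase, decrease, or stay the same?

|ε| = 1.49 > 1, so demand is elastic. A price cut therefore raises total revenue.

increase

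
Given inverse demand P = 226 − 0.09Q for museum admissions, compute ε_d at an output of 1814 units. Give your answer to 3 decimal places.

-0.384

At Q = 1814, P = 226 − 0.09(1814) = 62.74.
dP/dQ = −0.09, so dQ/dP = 1/(−0.09) = -11.111.
ε = (dQ/dP)(P/Q) = (-11.111)(62.74/1814).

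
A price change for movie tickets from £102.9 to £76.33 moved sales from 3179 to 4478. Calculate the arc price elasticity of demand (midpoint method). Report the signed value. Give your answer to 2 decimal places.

ΔQ = 4478 − 3179 = 1299; ΔP = 76.33 − 102.9 = -26.57.
Midpoints: P̄ = 89.62, Q̄ = 3828.5.
ε = (ΔQ/ΔP)(P̄/Q̄) = (1299/-26.57)(89.62/3828.5).

-1.14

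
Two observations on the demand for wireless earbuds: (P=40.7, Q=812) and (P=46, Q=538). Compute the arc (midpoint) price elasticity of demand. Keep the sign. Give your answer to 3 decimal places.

-3.320

ΔQ = 538 − 812 = -274; ΔP = 46 − 40.7 = 5.3.
Midpoints: P̄ = 43.35, Q̄ = 675.0.
ε = (ΔQ/ΔP)(P̄/Q̄) = (-274/5.3)(43.35/675.0).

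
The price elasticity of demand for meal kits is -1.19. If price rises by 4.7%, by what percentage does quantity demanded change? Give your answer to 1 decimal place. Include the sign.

%ΔQ ≈ ε × %ΔP = (-1.19)(4.7%) = -5.59%.

-5.6%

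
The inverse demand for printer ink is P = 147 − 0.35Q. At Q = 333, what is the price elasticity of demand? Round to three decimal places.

At Q = 333, P = 147 − 0.35(333) = 30.45.
dP/dQ = −0.35, so dQ/dP = 1/(−0.35) = -2.857.
ε = (dQ/dP)(P/Q) = (-2.857)(30.45/333).

-0.261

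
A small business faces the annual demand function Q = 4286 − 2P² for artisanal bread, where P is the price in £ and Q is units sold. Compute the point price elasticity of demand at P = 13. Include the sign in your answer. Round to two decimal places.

At P = 13, Q = 3948.
dQ/dP = −4P = -52.
ε = (dQ/dP)(P/Q) = (-52)(13/3948).

-0.17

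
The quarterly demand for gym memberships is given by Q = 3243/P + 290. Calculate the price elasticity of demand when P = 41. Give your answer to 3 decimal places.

At P = 41, Q = 369.098.
dQ/dP = −3243/P² = -1.929.
ε = (dQ/dP)(P/Q) = (-1.929)(41/369.098).

-0.214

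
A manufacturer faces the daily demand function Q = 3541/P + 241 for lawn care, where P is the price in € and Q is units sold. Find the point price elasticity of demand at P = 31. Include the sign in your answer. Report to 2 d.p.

-0.32

At P = 31, Q = 355.226.
dQ/dP = −3541/P² = -3.685.
ε = (dQ/dP)(P/Q) = (-3.685)(31/355.226).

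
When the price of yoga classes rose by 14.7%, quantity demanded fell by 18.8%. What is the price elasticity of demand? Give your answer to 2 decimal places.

-1.28

ε = %ΔQ / %ΔP = (-18.8)/(14.7) = -1.279.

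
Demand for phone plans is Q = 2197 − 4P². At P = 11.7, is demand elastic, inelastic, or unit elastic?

inelastic

Q = 1649.440, dQ/dP = -93.600.
ε = (dQ/dP)(P/Q) ≈ -0.664.
|ε| = 0.66 < 1.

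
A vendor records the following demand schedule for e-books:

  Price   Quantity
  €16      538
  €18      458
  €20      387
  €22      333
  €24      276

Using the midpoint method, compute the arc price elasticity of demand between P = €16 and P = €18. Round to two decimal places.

At P = 16, Q = 538; at P = 18, Q = 458.
ΔQ = -80, ΔP = 2. Midpoints: P̄ = 17.00, Q̄ = 498.0.
ε = (ΔQ/ΔP)(P̄/Q̄) = (-80/2)(17.00/498.0).

-1.37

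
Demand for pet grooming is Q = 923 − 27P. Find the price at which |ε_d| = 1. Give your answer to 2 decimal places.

For linear demand Q = a − bP, ε = −bP/(a − bP). |ε| = 1 when bP = a − bP, i.e. P = a/(2b).
P = 923/(2·27) = 923/54 = 17.0926.

17.09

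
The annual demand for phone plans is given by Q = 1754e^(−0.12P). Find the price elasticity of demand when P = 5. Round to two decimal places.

-0.60

At P = 5, Q = 962.616.
dQ/dP = −0.12·1754e^(−0.12P) = −0.12Q = -115.514.
ε = (dQ/dP)(P/Q) = (-115.514)(5/962.616).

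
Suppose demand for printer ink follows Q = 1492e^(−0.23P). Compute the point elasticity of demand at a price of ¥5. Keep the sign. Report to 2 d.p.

-1.15

At P = 5, Q = 472.422.
dQ/dP = −0.23·1492e^(−0.23P) = −0.23Q = -108.657.
ε = (dQ/dP)(P/Q) = (-108.657)(5/472.422).
|ε| > 1, so demand is elastic at this price.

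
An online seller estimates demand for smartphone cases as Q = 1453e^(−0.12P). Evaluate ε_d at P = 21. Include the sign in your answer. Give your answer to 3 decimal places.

At P = 21, Q = 116.908.
dQ/dP = −0.12·1453e^(−0.12P) = −0.12Q = -14.029.
ε = (dQ/dP)(P/Q) = (-14.029)(21/116.908).

-2.520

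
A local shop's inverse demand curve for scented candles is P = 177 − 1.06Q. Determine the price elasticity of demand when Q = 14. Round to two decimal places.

-10.93

At Q = 14, P = 177 − 1.06(14) = 162.16.
dP/dQ = −1.06, so dQ/dP = 1/(−1.06) = -0.943.
ε = (dQ/dP)(P/Q) = (-0.943)(162.16/14).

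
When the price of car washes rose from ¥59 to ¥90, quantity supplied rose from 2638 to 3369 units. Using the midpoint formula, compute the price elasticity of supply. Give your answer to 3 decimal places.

ΔQ = 3369 − 2638 = 731; ΔP = 90 − 59 = 31.
Midpoints: P̄ = 74.50, Q̄ = 3003.5.
ε_s = (ΔQ/ΔP)(P̄/Q̄) = (731/31)(74.50/3003.5).

0.585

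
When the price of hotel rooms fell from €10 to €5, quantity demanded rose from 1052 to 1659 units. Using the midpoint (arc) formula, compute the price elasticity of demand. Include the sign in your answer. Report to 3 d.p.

ΔQ = 1659 − 1052 = 607; ΔP = 5 − 10 = -5.
Midpoints: P̄ = 7.50, Q̄ = 1355.5.
ε = (ΔQ/ΔP)(P̄/Q̄) = (607/-5)(7.50/1355.5).

-0.672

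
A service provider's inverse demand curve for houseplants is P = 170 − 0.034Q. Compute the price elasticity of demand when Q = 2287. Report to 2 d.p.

At Q = 2287, P = 170 − 0.034(2287) = 92.24.
dP/dQ = −0.034, so dQ/dP = 1/(−0.034) = -29.412.
ε = (dQ/dP)(P/Q) = (-29.412)(92.24/2287).

-1.19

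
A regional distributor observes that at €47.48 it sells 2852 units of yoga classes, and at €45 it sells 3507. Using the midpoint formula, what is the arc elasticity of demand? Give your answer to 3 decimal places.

-3.841

ΔQ = 3507 − 2852 = 655; ΔP = 45 − 47.48 = -2.48.
Midpoints: P̄ = 46.24, Q̄ = 3179.5.
ε = (ΔQ/ΔP)(P̄/Q̄) = (655/-2.48)(46.24/3179.5).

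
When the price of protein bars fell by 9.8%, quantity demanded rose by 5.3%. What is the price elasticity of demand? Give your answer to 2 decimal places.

ε = %ΔQ / %ΔP = (5.3)/(-9.8) = -0.541.

-0.54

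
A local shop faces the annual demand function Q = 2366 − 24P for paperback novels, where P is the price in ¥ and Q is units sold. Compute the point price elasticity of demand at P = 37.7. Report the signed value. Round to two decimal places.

-0.62

At P = 37.7, Q = 1461.200.
dQ/dP = −24.
ε = (dQ/dP)(P/Q) = (-24)(37.7/1461.200).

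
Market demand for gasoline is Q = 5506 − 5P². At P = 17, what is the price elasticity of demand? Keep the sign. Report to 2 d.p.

At P = 17, Q = 4061.
dQ/dP = −10P = -170.
ε = (dQ/dP)(P/Q) = (-170)(17/4061).
|ε| < 1, so demand is inelastic at this price.

-0.71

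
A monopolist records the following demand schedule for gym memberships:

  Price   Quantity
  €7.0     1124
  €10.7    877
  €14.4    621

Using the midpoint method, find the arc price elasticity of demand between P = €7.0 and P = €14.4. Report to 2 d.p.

At P = 7.0, Q = 1124; at P = 14.4, Q = 621.
ΔQ = -503, ΔP = 7.4. Midpoints: P̄ = 10.70, Q̄ = 872.5.
ε = (ΔQ/ΔP)(P̄/Q̄) = (-503/7.4)(10.70/872.5).

-0.83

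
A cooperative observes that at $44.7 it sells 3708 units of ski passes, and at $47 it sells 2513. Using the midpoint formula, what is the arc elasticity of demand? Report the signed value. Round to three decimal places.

-7.659

ΔQ = 2513 − 3708 = -1195; ΔP = 47 − 44.7 = 2.3.
Midpoints: P̄ = 45.85, Q̄ = 3110.5.
ε = (ΔQ/ΔP)(P̄/Q̄) = (-1195/2.3)(45.85/3110.5).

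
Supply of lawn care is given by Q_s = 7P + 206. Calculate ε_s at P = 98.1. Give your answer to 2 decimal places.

0.77

At P = 98.1, Q_s = 892.70.
dQ_s/dP = 7.
ε_s = (dQ_s/dP)(P/Q_s) = (7)(98.1/892.70).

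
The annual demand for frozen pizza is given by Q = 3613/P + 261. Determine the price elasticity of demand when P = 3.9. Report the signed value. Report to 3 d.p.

At P = 3.9, Q = 1187.410.
dQ/dP = −3613/P² = -237.541.
ε = (dQ/dP)(P/Q) = (-237.541)(3.9/1187.410).
|ε| < 1, so demand is inelastic at this price.

-0.780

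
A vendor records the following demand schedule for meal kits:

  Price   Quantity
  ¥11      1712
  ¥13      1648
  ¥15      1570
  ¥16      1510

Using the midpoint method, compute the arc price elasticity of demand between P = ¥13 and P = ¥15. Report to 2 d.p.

-0.34

At P = 13, Q = 1648; at P = 15, Q = 1570.
ΔQ = -78, ΔP = 2. Midpoints: P̄ = 14.00, Q̄ = 1609.0.
ε = (ΔQ/ΔP)(P̄/Q̄) = (-78/2)(14.00/1609.0).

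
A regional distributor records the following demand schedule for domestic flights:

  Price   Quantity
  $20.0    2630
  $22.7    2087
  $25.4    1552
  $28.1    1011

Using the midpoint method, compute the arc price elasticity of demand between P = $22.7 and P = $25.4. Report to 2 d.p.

-2.62

At P = 22.7, Q = 2087; at P = 25.4, Q = 1552.
ΔQ = -535, ΔP = 2.7. Midpoints: P̄ = 24.05, Q̄ = 1819.5.
ε = (ΔQ/ΔP)(P̄/Q̄) = (-535/2.7)(24.05/1819.5).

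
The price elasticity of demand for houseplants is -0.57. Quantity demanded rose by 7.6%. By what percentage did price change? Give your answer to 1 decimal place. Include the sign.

-13.3%

%ΔP ≈ %ΔQ / ε = (7.6%)/(-0.57) = -13.33%.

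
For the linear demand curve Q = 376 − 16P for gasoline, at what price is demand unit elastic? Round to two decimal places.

For linear demand Q = a − bP, ε = −bP/(a − bP). |ε| = 1 when bP = a − bP, i.e. P = a/(2b).
P = 376/(2·16) = 376/32 = 11.7500.

11.75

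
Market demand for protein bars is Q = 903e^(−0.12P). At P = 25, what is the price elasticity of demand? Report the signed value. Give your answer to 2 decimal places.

-3.00

At P = 25, Q = 44.958.
dQ/dP = −0.12·903e^(−0.12P) = −0.12Q = -5.395.
ε = (dQ/dP)(P/Q) = (-5.395)(25/44.958).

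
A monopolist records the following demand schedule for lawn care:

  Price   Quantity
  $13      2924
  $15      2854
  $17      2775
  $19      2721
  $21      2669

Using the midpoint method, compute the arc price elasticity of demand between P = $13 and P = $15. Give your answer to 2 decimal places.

At P = 13, Q = 2924; at P = 15, Q = 2854.
ΔQ = -70, ΔP = 2. Midpoints: P̄ = 14.00, Q̄ = 2889.0.
ε = (ΔQ/ΔP)(P̄/Q̄) = (-70/2)(14.00/2889.0).

-0.17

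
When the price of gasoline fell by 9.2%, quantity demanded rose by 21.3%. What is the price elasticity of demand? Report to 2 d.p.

-2.32

ε = %ΔQ / %ΔP = (21.3)/(-9.2) = -2.315.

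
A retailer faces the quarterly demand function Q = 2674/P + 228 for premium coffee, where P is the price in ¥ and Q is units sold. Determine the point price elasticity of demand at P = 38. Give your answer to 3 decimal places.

At P = 38, Q = 298.368.
dQ/dP = −2674/P² = -1.852.
ε = (dQ/dP)(P/Q) = (-1.852)(38/298.368).

-0.236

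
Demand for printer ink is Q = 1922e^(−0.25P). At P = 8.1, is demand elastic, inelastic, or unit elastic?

Q = 253.692, dQ/dP = -63.423.
ε = (dQ/dP)(P/Q) ≈ -2.025.
|ε| = 2.02 > 1.

elastic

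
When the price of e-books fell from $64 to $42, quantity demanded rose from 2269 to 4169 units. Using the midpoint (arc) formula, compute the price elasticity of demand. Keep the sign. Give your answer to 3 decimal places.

-1.422

ΔQ = 4169 − 2269 = 1900; ΔP = 42 − 64 = -22.
Midpoints: P̄ = 53.00, Q̄ = 3219.0.
ε = (ΔQ/ΔP)(P̄/Q̄) = (1900/-22)(53.00/3219.0).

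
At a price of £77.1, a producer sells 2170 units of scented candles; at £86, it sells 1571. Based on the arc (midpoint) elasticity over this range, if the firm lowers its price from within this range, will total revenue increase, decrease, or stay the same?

Arc ε = (-599/8.9)(81.55/1870.5) ≈ -2.934.
|ε| = 2.93 > 1, so demand is elastic. A price cut therefore raises total revenue.

increase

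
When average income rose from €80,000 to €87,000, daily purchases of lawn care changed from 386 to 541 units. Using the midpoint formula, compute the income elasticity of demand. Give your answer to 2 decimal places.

3.99

ΔQ = 155, ΔI = 7000. Midpoints: Ī = 83,500, Q̄ = 463.5.
ε_I = (ΔQ/ΔI)(Ī/Q̄) = (155/7000)(83500/463.5).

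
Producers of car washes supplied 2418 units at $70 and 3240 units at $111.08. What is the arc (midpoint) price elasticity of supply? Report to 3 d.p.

0.640

ΔQ = 3240 − 2418 = 822; ΔP = 111.08 − 70 = 41.08.
Midpoints: P̄ = 90.54, Q̄ = 2829.0.
ε_s = (ΔQ/ΔP)(P̄/Q̄) = (822/41.08)(90.54/2829.0).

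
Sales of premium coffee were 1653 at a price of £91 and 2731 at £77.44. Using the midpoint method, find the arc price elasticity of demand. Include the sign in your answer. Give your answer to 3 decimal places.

-3.054

ΔQ = 2731 − 1653 = 1078; ΔP = 77.44 − 91 = -13.56.
Midpoints: P̄ = 84.22, Q̄ = 2192.0.
ε = (ΔQ/ΔP)(P̄/Q̄) = (1078/-13.56)(84.22/2192.0).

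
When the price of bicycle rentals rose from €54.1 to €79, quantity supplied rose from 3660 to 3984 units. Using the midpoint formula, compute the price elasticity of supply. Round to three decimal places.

0.227

ΔQ = 3984 − 3660 = 324; ΔP = 79 − 54.1 = 24.9.
Midpoints: P̄ = 66.55, Q̄ = 3822.0.
ε_s = (ΔQ/ΔP)(P̄/Q̄) = (324/24.9)(66.55/3822.0).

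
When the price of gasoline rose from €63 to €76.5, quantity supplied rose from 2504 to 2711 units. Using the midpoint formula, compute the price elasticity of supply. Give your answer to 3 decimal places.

0.410

ΔQ = 2711 − 2504 = 207; ΔP = 76.5 − 63 = 13.5.
Midpoints: P̄ = 69.75, Q̄ = 2607.5.
ε_s = (ΔQ/ΔP)(P̄/Q̄) = (207/13.5)(69.75/2607.5).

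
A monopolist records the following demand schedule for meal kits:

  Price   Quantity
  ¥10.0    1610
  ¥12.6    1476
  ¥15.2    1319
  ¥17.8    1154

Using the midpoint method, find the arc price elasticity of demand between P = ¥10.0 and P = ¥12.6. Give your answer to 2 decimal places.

-0.38

At P = 10.0, Q = 1610; at P = 12.6, Q = 1476.
ΔQ = -134, ΔP = 2.6. Midpoints: P̄ = 11.30, Q̄ = 1543.0.
ε = (ΔQ/ΔP)(P̄/Q̄) = (-134/2.6)(11.30/1543.0).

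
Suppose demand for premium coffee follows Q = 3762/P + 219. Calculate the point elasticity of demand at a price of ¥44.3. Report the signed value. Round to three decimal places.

At P = 44.3, Q = 303.921.
dQ/dP = −3762/P² = -1.917.
ε = (dQ/dP)(P/Q) = (-1.917)(44.3/303.921).

-0.279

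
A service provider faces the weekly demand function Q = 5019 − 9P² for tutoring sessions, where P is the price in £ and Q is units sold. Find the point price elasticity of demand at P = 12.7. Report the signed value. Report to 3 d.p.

-0.814

At P = 12.7, Q = 3567.390.
dQ/dP = −18P = -228.600.
ε = (dQ/dP)(P/Q) = (-228.600)(12.7/3567.390).
|ε| < 1, so demand is inelastic at this price.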